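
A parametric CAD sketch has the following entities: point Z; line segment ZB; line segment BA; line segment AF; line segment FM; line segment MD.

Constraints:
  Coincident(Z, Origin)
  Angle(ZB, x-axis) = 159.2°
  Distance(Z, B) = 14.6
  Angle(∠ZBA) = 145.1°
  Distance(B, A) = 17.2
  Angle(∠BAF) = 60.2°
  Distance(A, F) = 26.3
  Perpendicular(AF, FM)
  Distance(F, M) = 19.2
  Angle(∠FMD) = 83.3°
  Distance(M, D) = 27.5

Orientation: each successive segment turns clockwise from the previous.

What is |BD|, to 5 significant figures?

9.6194

Z is at the origin; ZB runs at 159.2° with length 14.6, so B = (-13.648, 5.1846). ∠ZBA = 145.1° gives BA at 124.30° from the x-axis; with |BA| = 17.2, A = (-23.341, 19.393). ∠BAF = 60.2° gives AF at 4.5000° from the x-axis; with |AF| = 26.3, F = (2.8778, 21.457). AF is perpendicular to FM, so FM runs at -85.500°; with |FM| = 19.2, M = (4.3842, 2.3161). ∠FMD = 83.3° gives MD at 177.80° from the x-axis; with |MD| = 27.5, D = (-23.095, 3.3718). Then |BD| = |D − B| = 9.6194.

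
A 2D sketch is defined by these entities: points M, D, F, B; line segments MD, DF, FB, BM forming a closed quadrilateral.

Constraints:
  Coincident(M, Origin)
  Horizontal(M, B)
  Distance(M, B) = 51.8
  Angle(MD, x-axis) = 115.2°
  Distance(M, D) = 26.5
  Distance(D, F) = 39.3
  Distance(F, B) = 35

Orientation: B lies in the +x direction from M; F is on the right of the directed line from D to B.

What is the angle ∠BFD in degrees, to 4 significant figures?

130.5°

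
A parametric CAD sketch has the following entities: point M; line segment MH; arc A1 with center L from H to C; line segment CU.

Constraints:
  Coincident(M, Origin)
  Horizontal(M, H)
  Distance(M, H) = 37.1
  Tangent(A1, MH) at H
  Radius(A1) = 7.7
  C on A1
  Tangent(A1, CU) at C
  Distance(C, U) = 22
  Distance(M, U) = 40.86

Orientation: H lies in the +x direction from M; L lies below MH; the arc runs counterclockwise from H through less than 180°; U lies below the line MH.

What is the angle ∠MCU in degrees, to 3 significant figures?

102°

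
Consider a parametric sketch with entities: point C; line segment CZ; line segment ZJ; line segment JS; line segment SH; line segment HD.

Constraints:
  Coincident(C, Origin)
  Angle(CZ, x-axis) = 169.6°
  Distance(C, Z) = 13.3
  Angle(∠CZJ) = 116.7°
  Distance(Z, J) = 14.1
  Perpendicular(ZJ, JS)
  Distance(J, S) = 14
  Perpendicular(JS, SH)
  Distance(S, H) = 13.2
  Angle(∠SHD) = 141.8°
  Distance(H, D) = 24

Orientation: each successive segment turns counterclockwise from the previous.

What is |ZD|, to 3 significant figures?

18.0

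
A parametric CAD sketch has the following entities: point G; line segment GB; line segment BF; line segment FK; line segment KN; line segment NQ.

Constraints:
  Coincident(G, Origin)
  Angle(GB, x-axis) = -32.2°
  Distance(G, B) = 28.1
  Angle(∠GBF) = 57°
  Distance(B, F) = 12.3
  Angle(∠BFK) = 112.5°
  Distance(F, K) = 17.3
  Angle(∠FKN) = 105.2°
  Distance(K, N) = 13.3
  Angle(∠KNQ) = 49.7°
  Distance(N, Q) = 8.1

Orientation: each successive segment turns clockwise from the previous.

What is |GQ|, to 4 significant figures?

9.982

G is at the origin; GB runs at -32.2° with length 28.1, so B = (23.78, -14.97). ∠GBF = 57.0° gives BF at -155.2° from the x-axis; with |BF| = 12.3, F = (12.61, -20.13). ∠BFK = 112.5° gives FK at 137.3° from the x-axis; with |FK| = 17.3, K = (-0.1017, -8.401). ∠FKN = 105.2° gives KN at 62.50° from the x-axis; with |KN| = 13.3, N = (6.040, 3.396). ∠KNQ = 49.7° gives NQ at -67.80° from the x-axis; with |NQ| = 8.1, Q = (9.100, -4.103). Then |GQ| = |Q − G| = 9.982.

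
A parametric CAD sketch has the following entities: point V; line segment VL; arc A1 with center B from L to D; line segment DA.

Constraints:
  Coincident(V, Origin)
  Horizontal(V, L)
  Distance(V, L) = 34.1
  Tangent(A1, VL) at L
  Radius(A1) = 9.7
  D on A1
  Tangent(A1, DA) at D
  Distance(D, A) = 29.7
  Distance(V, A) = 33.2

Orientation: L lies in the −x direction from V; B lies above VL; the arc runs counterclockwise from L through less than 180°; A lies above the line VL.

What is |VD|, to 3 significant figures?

26.1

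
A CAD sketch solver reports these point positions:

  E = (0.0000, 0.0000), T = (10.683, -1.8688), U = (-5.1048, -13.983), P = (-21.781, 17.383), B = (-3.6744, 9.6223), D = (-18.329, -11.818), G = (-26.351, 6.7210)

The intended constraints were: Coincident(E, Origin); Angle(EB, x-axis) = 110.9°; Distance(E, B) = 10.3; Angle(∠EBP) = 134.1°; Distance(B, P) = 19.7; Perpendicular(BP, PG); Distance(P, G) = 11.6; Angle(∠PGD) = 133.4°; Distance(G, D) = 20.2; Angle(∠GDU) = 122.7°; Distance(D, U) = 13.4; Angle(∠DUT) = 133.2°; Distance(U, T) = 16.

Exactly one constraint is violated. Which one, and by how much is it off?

Distance(U, T) = 16 — off by 3.90.

E = (0.00, 0.00) ✓; EB at 110.9° ✓; |EB| = 10.30 ✓; ∠EBP = 134.1° ✓; |BP| = 19.70 ✓; ∠(BP, PG) = 90.00° ✓; |PG| = 11.60 ✓; ∠PGD = 133.4° ✓; |GD| = 20.20 ✓; ∠GDU = 122.7° ✓; |DU| = 13.40 ✓; ∠DUT = 133.2° ✓; |UT| = 19.90 ✗.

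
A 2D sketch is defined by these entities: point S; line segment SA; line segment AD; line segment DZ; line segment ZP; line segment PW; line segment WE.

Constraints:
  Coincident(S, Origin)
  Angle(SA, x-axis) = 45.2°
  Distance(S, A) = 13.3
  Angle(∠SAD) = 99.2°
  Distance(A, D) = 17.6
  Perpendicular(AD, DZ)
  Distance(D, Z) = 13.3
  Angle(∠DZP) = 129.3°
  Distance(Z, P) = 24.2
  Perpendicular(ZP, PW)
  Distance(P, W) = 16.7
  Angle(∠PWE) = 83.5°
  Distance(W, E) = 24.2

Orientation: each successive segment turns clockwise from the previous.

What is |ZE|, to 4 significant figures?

13.96

S is at the origin; SA runs at 45.2° with length 13.3, so A = (9.372, 9.437). ∠SAD = 99.2° gives AD at -35.60° from the x-axis; with |AD| = 17.6, D = (23.68, -0.8081). The perpendicularity gives DZ at right angles to AD, so DZ runs at -125.6°; with |DZ| = 13.3, Z = (15.94, -11.62). ∠DZP = 129.3° gives ZP at -176.3° from the x-axis; with |ZP| = 24.2, P = (-8.210, -13.18). ZP is perpendicular to PW, so PW runs at 93.70°; with |PW| = 16.7, W = (-9.287, 3.481). ∠PWE = 83.5° gives WE at -2.800° from the x-axis; with |WE| = 24.2, E = (14.88, 2.299). Then |ZE| = |E − Z| = 13.96.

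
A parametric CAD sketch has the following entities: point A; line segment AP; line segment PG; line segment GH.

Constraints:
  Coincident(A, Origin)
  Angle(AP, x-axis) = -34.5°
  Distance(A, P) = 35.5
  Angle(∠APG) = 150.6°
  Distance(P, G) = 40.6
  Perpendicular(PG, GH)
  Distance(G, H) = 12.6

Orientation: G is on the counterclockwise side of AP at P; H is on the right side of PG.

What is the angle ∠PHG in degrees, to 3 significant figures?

72.8°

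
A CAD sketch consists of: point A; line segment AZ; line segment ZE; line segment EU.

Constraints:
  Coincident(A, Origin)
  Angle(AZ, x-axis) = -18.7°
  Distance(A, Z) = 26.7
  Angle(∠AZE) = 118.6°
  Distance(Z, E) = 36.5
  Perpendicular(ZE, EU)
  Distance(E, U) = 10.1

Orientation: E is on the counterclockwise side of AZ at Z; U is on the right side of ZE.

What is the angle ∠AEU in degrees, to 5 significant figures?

115.44°

A is at the origin; AZ runs at -18.7° with length 26.7, so Z = 26.7·(cos -18.7°, sin -18.7°) = (25.291, -8.5604). ∠AZE = 118.6°, so ZE runs at -18.7° + (180° − 118.6°) = 42.700° from the x-axis; with |ZE| = 36.5, E = Z + 36.5·(cos 42.700°, sin 42.700°) = (52.115, 16.192). ZE is perpendicular to EU; with |EU| = 10.1 on the right of ZE, U = E + 10.1·(0.67816, -0.73491) = (58.964, 8.7698). Then cos ∠AEU = EA·EU / (|EA||EU|), giving 115.44°.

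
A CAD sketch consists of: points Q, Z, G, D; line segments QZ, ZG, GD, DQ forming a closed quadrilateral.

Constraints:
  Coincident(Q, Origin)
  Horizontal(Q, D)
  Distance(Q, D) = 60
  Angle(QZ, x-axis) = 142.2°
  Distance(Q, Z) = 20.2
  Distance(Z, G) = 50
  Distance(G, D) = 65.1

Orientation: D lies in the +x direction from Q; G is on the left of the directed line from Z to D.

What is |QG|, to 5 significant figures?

52.469

Q is at the origin; Q and D share the same y with |QD| = 60.0 and D in +x, so D = (60.0, 0). QZ runs at 142.2° with |QZ| = 20.2, so Z = (-15.961, 12.381). G is determined by |ZG| = 50.0 and |GD| = 65.1 together: it lies at the intersection of circle(Z, 50.0) and circle(D, 65.1). With |ZD| = 76.963, the foot of the radical line on ZD is 27.191 from Z and the perpendicular offset is √(50.0² − 27.191²) = 41.960. Taking the left-of-ZD solution: G = (17.625, 49.421).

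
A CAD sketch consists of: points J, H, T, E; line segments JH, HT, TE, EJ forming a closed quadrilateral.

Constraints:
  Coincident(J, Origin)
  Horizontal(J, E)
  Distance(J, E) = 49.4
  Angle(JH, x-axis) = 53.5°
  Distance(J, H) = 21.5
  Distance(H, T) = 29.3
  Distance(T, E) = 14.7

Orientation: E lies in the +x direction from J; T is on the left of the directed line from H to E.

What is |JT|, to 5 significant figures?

43.539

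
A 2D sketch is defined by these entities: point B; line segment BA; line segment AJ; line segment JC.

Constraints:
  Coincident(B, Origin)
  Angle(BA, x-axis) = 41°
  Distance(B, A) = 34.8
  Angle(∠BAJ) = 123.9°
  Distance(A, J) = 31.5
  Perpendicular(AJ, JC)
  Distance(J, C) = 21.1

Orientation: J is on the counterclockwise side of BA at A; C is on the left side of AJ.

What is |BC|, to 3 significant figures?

51.5

B is at the origin; BA runs at 41.0° with length 34.8, so A = 34.8·(cos 41.0°, sin 41.0°) = (26.3, 22.8). ∠BAJ = 123.9°, so AJ runs at 41.0° + (180° − 123.9°) = 97.1° from the x-axis; with |AJ| = 31.5, J = A + 31.5·(cos 97.1°, sin 97.1°) = (22.4, 54.1). AJ is perpendicular to JC; with |JC| = 21.1 on the left of AJ, C = J + 21.1·(-0.992, -0.124) = (1.43, 51.5). Then |BC| = |C − B| = 51.5.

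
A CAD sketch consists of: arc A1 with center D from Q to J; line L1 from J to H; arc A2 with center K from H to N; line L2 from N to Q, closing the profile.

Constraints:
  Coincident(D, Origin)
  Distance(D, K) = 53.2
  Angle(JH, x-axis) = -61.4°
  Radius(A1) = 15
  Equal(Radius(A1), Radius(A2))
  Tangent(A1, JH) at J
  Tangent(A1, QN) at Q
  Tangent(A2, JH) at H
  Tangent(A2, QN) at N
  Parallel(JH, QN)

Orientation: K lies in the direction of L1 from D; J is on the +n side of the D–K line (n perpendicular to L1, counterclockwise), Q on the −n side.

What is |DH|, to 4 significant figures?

55.27

The slot axis is L1's direction at -61.4°, so u = (cos -61.4°, sin -61.4°) = (0.4787, -0.8780) and n = (−sin -61.4°, cos -61.4°) = (0.8780, 0.4787). D is at the origin and K lies 53.2 along u from D, so K = 53.2·u = (25.47, -46.71). Tangency of A1 to both parallel lines with radius 15.0 puts J and Q at D ± 15.0·n: J = (13.17, 7.180), Q = (-13.17, -7.180). Equal radii place H and N the same way about K: H = K + 15.0·n = (38.64, -39.53), N = K − 15.0·n = (12.30, -53.89). Then |DH| = |H − D| = 55.27.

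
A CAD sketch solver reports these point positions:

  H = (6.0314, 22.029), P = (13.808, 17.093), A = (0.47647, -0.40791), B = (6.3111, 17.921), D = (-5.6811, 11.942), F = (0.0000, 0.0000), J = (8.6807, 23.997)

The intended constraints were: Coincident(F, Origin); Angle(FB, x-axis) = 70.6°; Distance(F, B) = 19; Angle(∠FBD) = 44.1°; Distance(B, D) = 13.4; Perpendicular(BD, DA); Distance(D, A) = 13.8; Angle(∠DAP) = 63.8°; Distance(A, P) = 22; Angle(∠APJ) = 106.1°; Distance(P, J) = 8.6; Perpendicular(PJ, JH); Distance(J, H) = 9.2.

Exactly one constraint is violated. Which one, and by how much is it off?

Distance(J, H) = 9.2 — off by 5.90.

F = (0.00, 0.00) ✓; FB at 70.60° ✓; |FB| = 19.00 ✓; ∠FBD = 44.10° ✓; |BD| = 13.40 ✓; ∠(BD, DA) = 90.00° ✓; |DA| = 13.80 ✓; ∠DAP = 63.80° ✓; |AP| = 22.00 ✓; ∠APJ = 106.1° ✓; |PJ| = 8.600 ✓; ∠(PJ, JH) = 90.01° ✓; |JH| = 3.300 ✗.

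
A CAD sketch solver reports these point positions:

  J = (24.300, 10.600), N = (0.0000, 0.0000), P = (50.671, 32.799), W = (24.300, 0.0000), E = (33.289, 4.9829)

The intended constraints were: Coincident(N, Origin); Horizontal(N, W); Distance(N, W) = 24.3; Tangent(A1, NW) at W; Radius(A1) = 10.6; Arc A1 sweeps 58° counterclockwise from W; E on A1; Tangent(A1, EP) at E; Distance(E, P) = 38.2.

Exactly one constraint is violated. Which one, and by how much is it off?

Distance(E, P) = 38.2 — off by 5.40.

N = (0.00, 0.00) ✓; N.y = 0.00, W.y = 0.00 ✓; |NW| = 24.30 ✓; ∠(JW, WN) = 90.00° ✓; |JW| = 10.60 ✓; bearing(J→E) − bearing(J→W) = 58.00° ✓; |JE| = 10.60 ✓; ∠(JE, EP) = 90.00° ✓; |EP| = 32.80 ✗.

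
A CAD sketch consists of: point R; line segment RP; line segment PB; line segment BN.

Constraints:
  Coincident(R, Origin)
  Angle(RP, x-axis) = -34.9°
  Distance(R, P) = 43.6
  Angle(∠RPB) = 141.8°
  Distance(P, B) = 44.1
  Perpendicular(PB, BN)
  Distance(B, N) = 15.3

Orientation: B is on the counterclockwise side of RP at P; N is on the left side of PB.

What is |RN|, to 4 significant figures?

79.23

∠RPB = 141.8°, so PB runs at -34.9° + (180° − 141.8°) = 3.300° from the x-axis; with |PB| = 44.1, B = P + 44.1·(cos 3.300°, sin 3.300°) = (79.79, -22.41). The perpendicularity gives BN at right angles to PB; with |BN| = 15.3 on the left of PB, N = B + 15.3·(-0.05756, 0.9983) = (78.90, -7.132). Then |RN| = |N − R| = 79.23.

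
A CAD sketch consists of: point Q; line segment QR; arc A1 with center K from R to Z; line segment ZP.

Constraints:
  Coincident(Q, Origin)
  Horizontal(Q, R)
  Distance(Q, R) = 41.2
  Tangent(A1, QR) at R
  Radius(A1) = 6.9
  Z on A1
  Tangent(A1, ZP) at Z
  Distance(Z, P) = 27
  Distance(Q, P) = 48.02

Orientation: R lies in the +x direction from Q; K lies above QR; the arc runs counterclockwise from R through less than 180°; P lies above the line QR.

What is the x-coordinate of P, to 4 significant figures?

34.07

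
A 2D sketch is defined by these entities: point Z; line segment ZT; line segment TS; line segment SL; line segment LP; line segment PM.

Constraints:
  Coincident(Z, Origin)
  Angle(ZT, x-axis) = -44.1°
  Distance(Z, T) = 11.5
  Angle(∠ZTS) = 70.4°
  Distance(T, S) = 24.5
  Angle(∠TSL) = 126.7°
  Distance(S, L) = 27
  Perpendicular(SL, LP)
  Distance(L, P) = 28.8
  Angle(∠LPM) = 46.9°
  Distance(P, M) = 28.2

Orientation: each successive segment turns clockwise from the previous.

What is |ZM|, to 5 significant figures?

16.830

Z is at the origin; ZT runs at -44.1° with length 11.5, so T = (8.2585, -8.0030). ∠ZTS = 70.4° gives TS at -153.70° from the x-axis; with |TS| = 24.5, S = (-13.705, -18.858). ∠TSL = 126.7° gives SL at 153.00° from the x-axis; with |SL| = 27.0, L = (-37.763, -6.6005). SL ⟂ LP, so LP runs at 63.000°; with |LP| = 28.8, P = (-24.688, 19.060). ∠LPM = 46.9° gives PM at -70.100° from the x-axis; with |PM| = 28.2, M = (-15.089, -7.4556). Then |ZM| = |M − Z| = 16.830.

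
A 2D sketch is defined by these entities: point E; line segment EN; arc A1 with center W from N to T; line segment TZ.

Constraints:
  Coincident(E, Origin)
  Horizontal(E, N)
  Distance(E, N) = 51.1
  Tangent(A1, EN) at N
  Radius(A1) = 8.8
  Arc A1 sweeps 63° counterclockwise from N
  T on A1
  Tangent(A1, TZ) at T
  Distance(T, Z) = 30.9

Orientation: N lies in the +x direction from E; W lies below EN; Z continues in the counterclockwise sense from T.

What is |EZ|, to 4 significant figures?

43.59

E is at the origin; E and N share the same y with |EN| = 51.1 and N on the +x side, so N = (51.10, 0.000). Since A1 is tangent to EN there, WN ⟂ EN, so W = N + (0, -8.8) = (51.10, -8.800). On A1, N sits at bearing 90° from W; a 63° counterclockwise sweep puts T at bearing 153°, so T = W + 8.8·(cos 153°, sin 153°) = (43.26, -4.805). Tangency of A1 to TZ means the radius WT is perpendicular to TZ, so TZ runs along (−sin 153°, cos 153°); with |TZ| = 30.9, Z = (29.23, -32.34). Then |EZ| = |Z − E| = 43.59.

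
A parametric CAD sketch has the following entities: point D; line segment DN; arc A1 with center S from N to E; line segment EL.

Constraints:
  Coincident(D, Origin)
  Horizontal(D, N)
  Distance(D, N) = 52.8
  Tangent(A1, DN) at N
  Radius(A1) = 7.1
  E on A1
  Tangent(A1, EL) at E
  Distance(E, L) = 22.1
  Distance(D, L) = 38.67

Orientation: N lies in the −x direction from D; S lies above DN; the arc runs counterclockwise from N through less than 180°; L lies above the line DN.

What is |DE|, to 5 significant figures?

47.383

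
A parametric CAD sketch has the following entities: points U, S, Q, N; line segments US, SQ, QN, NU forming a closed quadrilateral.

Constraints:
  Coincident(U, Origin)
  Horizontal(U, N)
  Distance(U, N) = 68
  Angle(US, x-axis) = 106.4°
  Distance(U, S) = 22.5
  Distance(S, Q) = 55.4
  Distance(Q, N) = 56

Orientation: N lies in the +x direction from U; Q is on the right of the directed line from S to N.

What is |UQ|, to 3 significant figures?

33.6

U is at the origin; U and N share the same y with |UN| = 68.0 and N in +x, so N = (68.0, 0). US runs at 106.4° with |US| = 22.5, so S = (-6.35, 21.6). Q is determined by |SQ| = 55.4 and |QN| = 56.0 together: it lies at the intersection of circle(S, 55.4) and circle(N, 56.0). With |SN| = 77.4, the foot of the radical line on SN is 38.3 from S and the perpendicular offset is √(55.4² − 38.3²) = 40.0. Taking the right-of-SN solution: Q = (19.2, -27.5).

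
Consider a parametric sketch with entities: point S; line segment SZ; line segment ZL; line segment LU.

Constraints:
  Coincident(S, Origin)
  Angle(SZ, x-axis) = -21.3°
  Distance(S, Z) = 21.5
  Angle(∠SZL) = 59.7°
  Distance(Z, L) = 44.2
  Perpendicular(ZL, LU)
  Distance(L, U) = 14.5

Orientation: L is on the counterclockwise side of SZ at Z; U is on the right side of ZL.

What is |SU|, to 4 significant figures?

46.96

S is at the origin; SZ runs at -21.3° with length 21.5, so Z = 21.5·(cos -21.3°, sin -21.3°) = (20.03, -7.810). ∠SZL = 59.7°, so ZL runs at -21.3° + (180° − 59.7°) = 99.00° from the x-axis; with |ZL| = 44.2, L = Z + 44.2·(cos 99.00°, sin 99.00°) = (13.12, 35.85). ZL ⟂ LU; with |LU| = 14.5 on the right of ZL, U = L + 14.5·(0.9877, 0.1564) = (27.44, 38.11). Then |SU| = |U − S| = 46.96.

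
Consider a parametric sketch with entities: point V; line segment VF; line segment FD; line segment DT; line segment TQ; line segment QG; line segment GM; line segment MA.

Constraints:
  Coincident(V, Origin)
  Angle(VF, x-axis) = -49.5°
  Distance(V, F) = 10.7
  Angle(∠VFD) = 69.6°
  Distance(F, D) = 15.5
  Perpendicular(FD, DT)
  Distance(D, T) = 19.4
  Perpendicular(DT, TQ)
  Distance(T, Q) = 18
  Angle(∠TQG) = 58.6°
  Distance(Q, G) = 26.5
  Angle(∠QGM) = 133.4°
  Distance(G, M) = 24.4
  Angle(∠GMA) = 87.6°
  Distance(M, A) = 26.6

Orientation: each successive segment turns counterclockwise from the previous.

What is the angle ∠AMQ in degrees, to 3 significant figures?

63.3°

V is at the origin; VF runs at -49.5° with length 10.7, so F = (6.95, -8.14). ∠VFD = 69.6° gives FD at 60.9° from the x-axis; with |FD| = 15.5, D = (14.5, 5.41). FD ⟂ DT, so DT runs at 151°; with |DT| = 19.4, T = (-2.46, 14.8). DT is perpendicular to TQ, so TQ runs at -119°; with |TQ| = 18.0, Q = (-11.2, -0.886). ∠TQG = 58.6° gives QG at 2.30° from the x-axis; with |QG| = 26.5, G = (15.3, 0.178). ∠QGM = 133.4° gives GM at 48.9° from the x-axis; with |GM| = 24.4, M = (31.3, 18.6). ∠GMA = 87.6° gives MA at 141° from the x-axis; with |MA| = 26.6, A = (10.5, 35.2). Then cos ∠AMQ = MA·MQ / (|MA||MQ|), giving 63.3°.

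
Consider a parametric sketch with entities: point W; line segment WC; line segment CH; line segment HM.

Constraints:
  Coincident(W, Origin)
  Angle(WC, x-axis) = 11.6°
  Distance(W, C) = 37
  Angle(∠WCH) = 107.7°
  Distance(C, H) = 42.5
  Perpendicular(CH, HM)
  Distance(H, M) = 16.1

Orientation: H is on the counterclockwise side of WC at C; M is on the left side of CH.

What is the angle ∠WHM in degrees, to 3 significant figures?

56.7°

∠WCH = 107.7°, so CH runs at 11.6° + (180° − 107.7°) = 83.9° from the x-axis; with |CH| = 42.5, H = C + 42.5·(cos 83.9°, sin 83.9°) = (40.8, 49.7). The perpendicularity gives HM at right angles to CH; with |HM| = 16.1 on the left of CH, M = H + 16.1·(-0.994, 0.106) = (24.8, 51.4). Then cos ∠WHM = HW·HM / (|HW||HM|), giving 56.7°.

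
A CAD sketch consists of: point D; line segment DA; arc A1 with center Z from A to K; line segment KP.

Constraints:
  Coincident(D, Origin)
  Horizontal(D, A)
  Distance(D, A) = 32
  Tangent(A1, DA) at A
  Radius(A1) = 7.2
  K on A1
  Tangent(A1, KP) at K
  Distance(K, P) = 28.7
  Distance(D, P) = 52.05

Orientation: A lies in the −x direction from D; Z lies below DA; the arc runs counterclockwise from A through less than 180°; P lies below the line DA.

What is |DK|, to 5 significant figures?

39.929

Checks: |ZK| = 7.200 ✓; ∠(ZK, KP) = 90.00° ✓; |KP| = 28.70 ✓; |DP| = 52.05 ✓.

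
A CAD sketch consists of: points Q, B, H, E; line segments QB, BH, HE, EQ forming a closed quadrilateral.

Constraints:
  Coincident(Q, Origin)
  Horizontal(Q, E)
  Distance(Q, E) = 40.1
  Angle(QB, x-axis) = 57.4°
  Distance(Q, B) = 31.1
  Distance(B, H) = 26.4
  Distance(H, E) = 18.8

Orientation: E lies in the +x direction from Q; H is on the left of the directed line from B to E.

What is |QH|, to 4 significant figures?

46.03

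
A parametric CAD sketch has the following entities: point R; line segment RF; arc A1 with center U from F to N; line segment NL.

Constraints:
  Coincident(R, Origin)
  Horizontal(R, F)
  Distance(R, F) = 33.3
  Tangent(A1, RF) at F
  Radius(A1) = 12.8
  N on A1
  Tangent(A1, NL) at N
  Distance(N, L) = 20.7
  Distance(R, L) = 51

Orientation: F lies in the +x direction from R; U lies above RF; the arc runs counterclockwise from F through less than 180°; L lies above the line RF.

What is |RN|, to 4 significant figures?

48.41

Checks: |UN| = 12.80 ✓; ∠(UN, NL) = 90.00° ✓; |NL| = 20.70 ✓; |RL| = 51.00 ✓.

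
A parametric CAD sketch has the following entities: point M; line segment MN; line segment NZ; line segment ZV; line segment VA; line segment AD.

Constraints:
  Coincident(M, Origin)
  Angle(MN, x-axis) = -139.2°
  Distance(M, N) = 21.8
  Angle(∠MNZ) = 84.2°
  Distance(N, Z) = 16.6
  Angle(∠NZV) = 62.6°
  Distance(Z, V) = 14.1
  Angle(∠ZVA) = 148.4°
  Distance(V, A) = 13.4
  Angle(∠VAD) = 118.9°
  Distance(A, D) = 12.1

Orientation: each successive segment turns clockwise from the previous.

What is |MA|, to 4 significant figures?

4.237

M is at the origin; MN runs at -139.2° with length 21.8, so N = (-16.50, -14.24). ∠MNZ = 84.2° gives NZ at 125.0° from the x-axis; with |NZ| = 16.6, Z = (-26.02, -0.6466). ∠NZV = 62.6° gives ZV at 7.600° from the x-axis; with |ZV| = 14.1, V = (-12.05, 1.218). ∠ZVA = 148.4° gives VA at -24.00° from the x-axis; with |VA| = 13.4, A = (0.1938, -4.232). Then |MA| = |A − M| = 4.237.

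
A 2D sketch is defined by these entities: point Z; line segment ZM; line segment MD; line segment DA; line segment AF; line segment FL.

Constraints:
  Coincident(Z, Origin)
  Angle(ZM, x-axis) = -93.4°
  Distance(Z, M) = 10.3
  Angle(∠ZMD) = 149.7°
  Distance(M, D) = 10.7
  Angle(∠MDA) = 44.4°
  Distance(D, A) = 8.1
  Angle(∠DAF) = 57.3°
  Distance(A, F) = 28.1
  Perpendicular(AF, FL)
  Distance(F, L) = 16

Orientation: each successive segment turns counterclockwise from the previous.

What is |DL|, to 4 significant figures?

25.44

Z is at the origin; ZM runs at -93.4° with length 10.3, so M = (-0.6109, -10.28). ∠ZMD = 149.7° gives MD at -63.10° from the x-axis; with |MD| = 10.7, D = (4.230, -19.82). ∠MDA = 44.4° gives DA at 72.50° from the x-axis; with |DA| = 8.1, A = (6.666, -12.10). ∠DAF = 57.3° gives AF at -164.8° from the x-axis; with |AF| = 28.1, F = (-20.45, -19.47). AF ⟂ FL, so FL runs at -74.80°; with |FL| = 16.0, L = (-16.26, -34.91). Then |DL| = |L − D| = 25.44.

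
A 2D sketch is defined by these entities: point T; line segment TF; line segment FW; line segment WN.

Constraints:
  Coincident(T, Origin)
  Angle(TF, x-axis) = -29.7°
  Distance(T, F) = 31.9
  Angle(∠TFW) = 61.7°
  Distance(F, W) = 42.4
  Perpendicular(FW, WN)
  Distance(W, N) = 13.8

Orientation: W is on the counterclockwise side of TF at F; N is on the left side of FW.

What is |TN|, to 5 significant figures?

30.792

T is at the origin; TF runs at -29.7° with length 31.9, so F = 31.9·(cos -29.7°, sin -29.7°) = (27.709, -15.805). ∠TFW = 61.7°, so FW runs at -29.7° + (180° − 61.7°) = 88.600° from the x-axis; with |FW| = 42.4, W = F + 42.4·(cos 88.600°, sin 88.600°) = (28.745, 26.582). FW is perpendicular to WN; with |WN| = 13.8 on the left of FW, N = W + 13.8·(-0.99970, 0.024432) = (14.949, 26.919). Then |TN| = |N − T| = 30.792.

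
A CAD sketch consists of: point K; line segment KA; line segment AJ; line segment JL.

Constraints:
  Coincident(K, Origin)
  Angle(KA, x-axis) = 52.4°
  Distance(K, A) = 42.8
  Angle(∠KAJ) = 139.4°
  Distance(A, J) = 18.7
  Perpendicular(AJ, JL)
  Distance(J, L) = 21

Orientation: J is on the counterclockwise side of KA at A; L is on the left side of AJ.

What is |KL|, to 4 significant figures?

51.65

K is at the origin; KA runs at 52.4° with length 42.8, so A = 42.8·(cos 52.4°, sin 52.4°) = (26.11, 33.91). ∠KAJ = 139.4°, so AJ runs at 52.4° + (180° − 139.4°) = 93.00° from the x-axis; with |AJ| = 18.7, J = A + 18.7·(cos 93.00°, sin 93.00°) = (25.14, 52.58). AJ is perpendicular to JL; with |JL| = 21.0 on the left of AJ, L = J + 21.0·(-0.9986, -0.05234) = (4.164, 51.49). Then |KL| = |L − K| = 51.65.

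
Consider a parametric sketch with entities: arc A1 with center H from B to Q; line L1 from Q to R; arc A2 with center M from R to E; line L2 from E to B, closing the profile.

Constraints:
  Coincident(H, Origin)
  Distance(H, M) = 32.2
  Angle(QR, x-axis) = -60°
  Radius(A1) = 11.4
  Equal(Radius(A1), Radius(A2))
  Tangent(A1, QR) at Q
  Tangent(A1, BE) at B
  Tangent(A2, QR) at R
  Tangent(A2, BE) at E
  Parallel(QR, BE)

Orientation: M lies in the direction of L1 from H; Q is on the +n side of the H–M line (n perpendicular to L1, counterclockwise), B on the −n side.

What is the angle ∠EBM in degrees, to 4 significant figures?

19.50°

The slot axis is L1's direction at -60.0°, so u = (cos -60.0°, sin -60.0°) = (0.5000, -0.8660) and n = (−sin -60.0°, cos -60.0°) = (0.8660, 0.5000). H is at the origin and M lies 32.2 along u from H, so M = 32.2·u = (16.10, -27.89). Tangency of A1 to both parallel lines with radius 11.4 puts Q and B at H ± 11.4·n: Q = (9.873, 5.700), B = (-9.873, -5.700). Equal radii place R and E the same way about M: R = M + 11.4·n = (25.97, -22.19), E = M − 11.4·n = (6.227, -33.59). Then cos ∠EBM = BE·BM / (|BE||BM|), giving 19.50°.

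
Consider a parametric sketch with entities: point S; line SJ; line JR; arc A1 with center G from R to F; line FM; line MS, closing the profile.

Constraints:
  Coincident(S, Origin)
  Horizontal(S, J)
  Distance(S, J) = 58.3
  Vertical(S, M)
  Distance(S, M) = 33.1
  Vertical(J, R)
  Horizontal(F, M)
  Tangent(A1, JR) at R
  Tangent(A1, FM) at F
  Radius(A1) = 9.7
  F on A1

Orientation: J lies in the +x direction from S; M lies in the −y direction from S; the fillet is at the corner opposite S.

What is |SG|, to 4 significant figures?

53.94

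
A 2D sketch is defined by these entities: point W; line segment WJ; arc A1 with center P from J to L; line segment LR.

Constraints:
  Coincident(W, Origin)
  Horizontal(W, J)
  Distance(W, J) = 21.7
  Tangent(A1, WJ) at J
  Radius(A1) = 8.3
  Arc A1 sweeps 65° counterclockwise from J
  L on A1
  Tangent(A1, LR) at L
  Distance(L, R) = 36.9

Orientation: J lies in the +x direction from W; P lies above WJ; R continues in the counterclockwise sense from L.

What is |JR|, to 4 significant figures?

44.68

W is at the origin; W and J share the same y with |WJ| = 21.7 and J on the +x side, so J = (21.70, 0.000). A1 meets WJ tangentially, so PJ is at right angles to WJ, so P = J + (0, 8.3) = (21.70, 8.300). On A1, J sits at bearing -90° from P; a 65° counterclockwise sweep puts L at bearing -25°, so L = P + 8.3·(cos -25°, sin -25°) = (29.22, 4.792). A1 meets LR tangentially, so PL is at right angles to LR, so LR runs along (−sin -25°, cos -25°); with |LR| = 36.9, R = (44.82, 38.24). Then |JR| = |R − J| = 44.68.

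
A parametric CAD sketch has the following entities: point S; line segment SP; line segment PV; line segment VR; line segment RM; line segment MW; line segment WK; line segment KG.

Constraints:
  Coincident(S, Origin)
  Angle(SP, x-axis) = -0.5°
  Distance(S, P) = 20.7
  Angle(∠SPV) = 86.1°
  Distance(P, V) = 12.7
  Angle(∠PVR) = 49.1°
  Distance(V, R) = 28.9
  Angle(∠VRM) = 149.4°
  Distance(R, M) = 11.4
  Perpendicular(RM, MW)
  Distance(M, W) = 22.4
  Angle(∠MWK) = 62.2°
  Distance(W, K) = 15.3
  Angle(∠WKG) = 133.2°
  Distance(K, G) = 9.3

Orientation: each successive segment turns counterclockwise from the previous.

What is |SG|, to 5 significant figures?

8.1639

S is at the origin; SP runs at -0.5° with length 20.7, so P = (20.699, -0.18064). ∠SPV = 86.1° gives PV at 93.400° from the x-axis; with |PV| = 12.7, V = (19.946, 12.497). ∠PVR = 49.1° gives VR at -135.70° from the x-axis; with |VR| = 28.9, R = (-0.73750, -7.6872). ∠VRM = 149.4° gives RM at -105.10° from the x-axis; with |RM| = 11.4, M = (-3.7073, -18.694). RM is perpendicular to MW, so MW runs at -15.100°; with |MW| = 22.4, W = (17.919, -24.529). ∠MWK = 62.2° gives WK at 102.70° from the x-axis; with |WK| = 15.3, K = (14.556, -9.6032). ∠WKG = 133.2° gives KG at 149.50° from the x-axis; with |KG| = 9.3, G = (6.5425, -4.8831). Then |SG| = |G − S| = 8.1639.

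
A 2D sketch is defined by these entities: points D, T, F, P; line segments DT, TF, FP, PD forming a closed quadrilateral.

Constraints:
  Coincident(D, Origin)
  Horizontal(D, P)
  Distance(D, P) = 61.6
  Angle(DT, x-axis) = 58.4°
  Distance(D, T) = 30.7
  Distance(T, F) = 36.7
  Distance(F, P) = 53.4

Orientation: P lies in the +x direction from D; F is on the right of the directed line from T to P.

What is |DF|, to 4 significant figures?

13.45

D is at the origin; DP is horizontal with |DP| = 61.6 and P in +x, so P = (61.6, 0). DT runs at 58.4° with |DT| = 30.7, so T = (16.09, 26.15). F is determined by |TF| = 36.7 and |FP| = 53.4 together: it lies at the intersection of circle(T, 36.7) and circle(P, 53.4). With |TP| = 52.49, the foot of the radical line on TP is 11.91 from T and the perpendicular offset is √(36.7² − 11.91²) = 34.71. Taking the right-of-TP solution: F = (9.123, -9.885).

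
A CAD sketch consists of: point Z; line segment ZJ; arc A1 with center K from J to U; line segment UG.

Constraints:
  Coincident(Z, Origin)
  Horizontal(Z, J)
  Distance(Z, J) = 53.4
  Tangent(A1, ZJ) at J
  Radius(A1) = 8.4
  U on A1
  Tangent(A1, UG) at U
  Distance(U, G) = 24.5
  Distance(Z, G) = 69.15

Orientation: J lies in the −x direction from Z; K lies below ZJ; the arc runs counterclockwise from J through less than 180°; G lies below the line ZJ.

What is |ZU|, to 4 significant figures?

62.41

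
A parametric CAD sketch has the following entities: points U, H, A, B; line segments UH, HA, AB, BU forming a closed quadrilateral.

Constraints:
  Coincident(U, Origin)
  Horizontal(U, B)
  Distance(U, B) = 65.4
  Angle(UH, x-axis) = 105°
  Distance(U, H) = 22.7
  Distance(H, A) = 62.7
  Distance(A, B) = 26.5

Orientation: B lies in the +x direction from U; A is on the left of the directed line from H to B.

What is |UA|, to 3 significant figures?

62.0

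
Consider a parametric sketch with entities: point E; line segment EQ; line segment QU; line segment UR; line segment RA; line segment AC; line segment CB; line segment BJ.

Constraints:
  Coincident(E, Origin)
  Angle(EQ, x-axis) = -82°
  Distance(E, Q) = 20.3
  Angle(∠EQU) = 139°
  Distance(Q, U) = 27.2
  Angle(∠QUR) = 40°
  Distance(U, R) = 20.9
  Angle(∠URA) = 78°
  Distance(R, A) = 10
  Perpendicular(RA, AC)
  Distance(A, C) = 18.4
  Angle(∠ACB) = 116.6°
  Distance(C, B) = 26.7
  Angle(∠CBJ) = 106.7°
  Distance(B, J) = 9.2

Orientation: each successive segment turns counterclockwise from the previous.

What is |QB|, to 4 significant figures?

45.95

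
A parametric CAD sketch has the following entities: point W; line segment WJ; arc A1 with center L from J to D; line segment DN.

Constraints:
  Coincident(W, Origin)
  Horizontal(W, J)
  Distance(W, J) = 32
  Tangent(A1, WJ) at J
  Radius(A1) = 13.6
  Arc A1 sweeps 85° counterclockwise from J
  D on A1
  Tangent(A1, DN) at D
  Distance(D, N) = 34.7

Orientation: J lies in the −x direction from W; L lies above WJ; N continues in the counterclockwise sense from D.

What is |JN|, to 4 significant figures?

49.82

On A1, J sits at bearing -90° from L; an 85° counterclockwise sweep puts D at bearing -5°, so D = L + 13.6·(cos -5°, sin -5°) = (-18.45, 12.41). Since A1 is tangent to DN there, LD ⟂ DN, so DN runs along (−sin -5°, cos -5°); with |DN| = 34.7, N = (-15.43, 46.98). Then |JN| = |N − J| = 49.82.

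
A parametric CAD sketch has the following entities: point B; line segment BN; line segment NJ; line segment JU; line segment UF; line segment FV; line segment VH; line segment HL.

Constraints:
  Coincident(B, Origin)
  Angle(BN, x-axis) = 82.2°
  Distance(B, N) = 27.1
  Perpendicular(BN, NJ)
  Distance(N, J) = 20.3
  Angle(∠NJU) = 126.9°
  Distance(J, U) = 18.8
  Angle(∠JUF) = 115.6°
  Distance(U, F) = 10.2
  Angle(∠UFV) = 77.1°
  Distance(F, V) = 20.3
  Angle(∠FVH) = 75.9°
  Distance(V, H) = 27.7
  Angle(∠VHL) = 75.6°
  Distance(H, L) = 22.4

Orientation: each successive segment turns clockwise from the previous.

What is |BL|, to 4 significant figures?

43.54

∠FVH = 75.9° gives VH at 27.70° from the x-axis; with |VH| = 27.7, H = (38.03, 27.35). ∠VHL = 75.6° gives HL at -76.70° from the x-axis; with |HL| = 22.4, L = (43.19, 5.553). Then |BL| = |L − B| = 43.54.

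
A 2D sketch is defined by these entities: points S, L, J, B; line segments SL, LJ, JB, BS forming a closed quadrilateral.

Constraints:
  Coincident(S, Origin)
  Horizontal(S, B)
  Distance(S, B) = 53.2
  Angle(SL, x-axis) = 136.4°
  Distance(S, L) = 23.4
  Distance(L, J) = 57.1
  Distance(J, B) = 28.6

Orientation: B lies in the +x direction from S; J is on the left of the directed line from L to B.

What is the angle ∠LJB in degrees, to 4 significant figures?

109.7°

Checks: |LJ| = 57.10 ✓; |JB| = 28.60 ✓.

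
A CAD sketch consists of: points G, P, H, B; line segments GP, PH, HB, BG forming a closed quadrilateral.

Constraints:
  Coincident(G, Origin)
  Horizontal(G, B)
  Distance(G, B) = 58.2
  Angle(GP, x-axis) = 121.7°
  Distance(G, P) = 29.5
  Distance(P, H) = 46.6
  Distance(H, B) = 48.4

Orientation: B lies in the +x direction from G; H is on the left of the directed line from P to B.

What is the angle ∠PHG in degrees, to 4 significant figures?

36.13°

Checks: G.y = 0.00, B.y = 0.00 ✓; |PH| = 46.60 ✓; |HB| = 48.40 ✓.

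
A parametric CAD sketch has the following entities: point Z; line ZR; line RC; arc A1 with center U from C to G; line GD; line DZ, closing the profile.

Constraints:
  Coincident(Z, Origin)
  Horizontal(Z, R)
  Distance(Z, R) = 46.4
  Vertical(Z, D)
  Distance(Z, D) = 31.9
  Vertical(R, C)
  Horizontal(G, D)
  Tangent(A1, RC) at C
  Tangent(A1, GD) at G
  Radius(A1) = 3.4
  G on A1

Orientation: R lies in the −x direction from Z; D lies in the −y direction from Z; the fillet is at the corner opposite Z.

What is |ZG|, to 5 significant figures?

53.541

Z is at the origin; Z and R share the same y with |ZR| = 46.4 and R on the −x side, so R = (-46.400, 0.0000). ZD is vertical with |ZD| = 31.9 and D on the −y side, so D = (0.0000, -31.900). The virtual corner opposite Z is at (-46.400, -31.900). Tangency of A1 to RC means the radius UC is perpendicular to RC and A1 meets GD tangentially, so UG is at right angles to GD, with radius 3.4, so the center U sits 3.4 in from both sides at U = (-43.000, -28.500). That places the tangent points at C = (-46.400, -28.500) on RC and G = (-43.000, -31.900) on GD. Then |ZG| = |G − Z| = 53.541.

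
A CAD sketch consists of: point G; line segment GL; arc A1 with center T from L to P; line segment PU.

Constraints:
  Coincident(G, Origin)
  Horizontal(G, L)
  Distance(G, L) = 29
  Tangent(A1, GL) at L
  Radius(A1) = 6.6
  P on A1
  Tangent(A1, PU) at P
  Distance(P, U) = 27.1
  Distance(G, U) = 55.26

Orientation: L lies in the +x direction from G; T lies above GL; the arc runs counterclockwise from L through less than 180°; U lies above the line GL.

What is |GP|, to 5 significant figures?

34.841

Checks: |TP| = 6.600 ✓; ∠(TP, PU) = 90.00° ✓; |PU| = 27.10 ✓; |GU| = 55.26 ✓.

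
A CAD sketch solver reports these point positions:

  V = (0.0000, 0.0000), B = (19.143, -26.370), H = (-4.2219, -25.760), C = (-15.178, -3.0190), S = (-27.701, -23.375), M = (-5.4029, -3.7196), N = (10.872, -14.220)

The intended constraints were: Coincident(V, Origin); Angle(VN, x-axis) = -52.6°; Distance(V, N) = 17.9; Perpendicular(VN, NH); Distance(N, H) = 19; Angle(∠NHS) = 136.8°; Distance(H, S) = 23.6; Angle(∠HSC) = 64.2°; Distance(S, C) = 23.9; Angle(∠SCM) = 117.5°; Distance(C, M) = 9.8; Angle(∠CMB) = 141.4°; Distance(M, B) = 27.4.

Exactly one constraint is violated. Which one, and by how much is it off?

Distance(M, B) = 27.4 — off by 6.00.

V = (0.00, 0.00) ✓; VN at -52.60° ✓; |VN| = 17.90 ✓; ∠(VN, NH) = 90.00° ✓; |NH| = 19.00 ✓; ∠NHS = 136.8° ✓; |HS| = 23.60 ✓; ∠HSC = 64.20° ✓; |SC| = 23.90 ✓; ∠SCM = 117.5° ✓; |CM| = 9.800 ✓; ∠CMB = 141.4° ✓; |MB| = 33.40 ✗.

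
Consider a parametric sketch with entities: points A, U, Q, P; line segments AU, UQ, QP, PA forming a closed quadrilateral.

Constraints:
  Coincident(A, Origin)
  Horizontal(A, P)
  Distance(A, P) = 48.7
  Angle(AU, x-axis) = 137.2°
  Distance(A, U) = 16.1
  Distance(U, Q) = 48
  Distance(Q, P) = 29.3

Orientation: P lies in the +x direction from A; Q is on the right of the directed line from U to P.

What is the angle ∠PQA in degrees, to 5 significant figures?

105.16°

A is at the origin; AP is horizontal with |AP| = 48.7 and P in +x, so P = (48.7, 0). AU runs at 137.2° with |AU| = 16.1, so U = (-11.813, 10.939). Q is determined by |UQ| = 48.0 and |QP| = 29.3 together: it lies at the intersection of circle(U, 48.0) and circle(P, 29.3). With |UP| = 61.494, the foot of the radical line on UP is 42.500 from U and the perpendicular offset is √(48.0² − 42.500²) = 22.310. Taking the right-of-UP solution: Q = (26.041, -18.575).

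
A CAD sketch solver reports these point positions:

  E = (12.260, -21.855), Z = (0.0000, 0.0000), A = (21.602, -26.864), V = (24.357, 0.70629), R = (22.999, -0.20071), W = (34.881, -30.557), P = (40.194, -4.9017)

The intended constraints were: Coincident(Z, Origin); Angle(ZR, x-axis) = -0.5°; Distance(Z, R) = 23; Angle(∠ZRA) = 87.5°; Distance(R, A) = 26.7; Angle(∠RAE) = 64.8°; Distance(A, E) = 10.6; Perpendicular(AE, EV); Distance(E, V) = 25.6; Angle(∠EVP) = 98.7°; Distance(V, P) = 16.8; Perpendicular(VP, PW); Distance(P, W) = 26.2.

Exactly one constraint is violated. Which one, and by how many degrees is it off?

Perpendicular(VP, PW) — off by 7.80°.

Z = (0.00, 0.00) ✓; ZR at -0.5000° ✓; |ZR| = 23.00 ✓; ∠ZRA = 87.50° ✓; |RA| = 26.70 ✓; ∠RAE = 64.80° ✓; |AE| = 10.60 ✓; ∠(AE, EV) = 90.00° ✓; |EV| = 25.60 ✓; ∠EVP = 98.70° ✓; |VP| = 16.80 ✓; ∠(VP, PW) = 82.20° ✗; |PW| = 26.20 ✓.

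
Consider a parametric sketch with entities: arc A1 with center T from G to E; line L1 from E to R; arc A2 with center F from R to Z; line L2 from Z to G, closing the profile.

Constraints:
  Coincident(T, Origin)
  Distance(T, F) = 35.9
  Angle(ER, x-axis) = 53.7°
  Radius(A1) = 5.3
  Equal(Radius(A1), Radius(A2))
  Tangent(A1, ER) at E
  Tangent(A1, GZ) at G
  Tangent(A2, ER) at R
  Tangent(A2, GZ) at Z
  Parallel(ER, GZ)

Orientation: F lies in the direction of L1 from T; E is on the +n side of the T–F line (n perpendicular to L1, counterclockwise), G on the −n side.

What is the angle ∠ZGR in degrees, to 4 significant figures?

16.45°

The slot axis is L1's direction at 53.7°, so u = (cos 53.7°, sin 53.7°) = (0.5920, 0.8059) and n = (−sin 53.7°, cos 53.7°) = (-0.8059, 0.5920). T is at the origin and F lies 35.9 along u from T, so F = 35.9·u = (21.25, 28.93). Tangency of A1 to both parallel lines with radius 5.3 puts E and G at T ± 5.3·n: E = (-4.271, 3.138), G = (4.271, -3.138). Equal radii place R and Z the same way about F: R = F + 5.3·n = (16.98, 32.07), Z = F − 5.3·n = (25.52, 25.80). Then cos ∠ZGR = GZ·GR / (|GZ||GR|), giving 16.45°.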